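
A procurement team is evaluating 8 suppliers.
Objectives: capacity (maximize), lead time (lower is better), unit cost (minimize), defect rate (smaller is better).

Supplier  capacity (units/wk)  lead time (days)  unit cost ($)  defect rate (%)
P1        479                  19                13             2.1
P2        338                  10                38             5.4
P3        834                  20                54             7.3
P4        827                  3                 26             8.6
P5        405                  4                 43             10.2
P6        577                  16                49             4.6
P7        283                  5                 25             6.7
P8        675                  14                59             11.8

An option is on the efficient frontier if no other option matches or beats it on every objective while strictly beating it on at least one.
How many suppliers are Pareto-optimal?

6

P1: not dominated (best unit cost).
P2: not dominated.
P3: not dominated (best capacity).
P4: not dominated (best lead time).
P5: dominated by P4 (capacity 827≥405, lead time 3≤4, unit cost 26≤43, defect rate 8.6≤10.2).
P6: not dominated.
P7: not dominated.
P8: dominated by P4 (capacity 827≥675, lead time 3≤14, unit cost 26≤59, defect rate 8.6≤11.8).
Pareto-optimal: P1, P2, P3, P4, P6, P7 → 6.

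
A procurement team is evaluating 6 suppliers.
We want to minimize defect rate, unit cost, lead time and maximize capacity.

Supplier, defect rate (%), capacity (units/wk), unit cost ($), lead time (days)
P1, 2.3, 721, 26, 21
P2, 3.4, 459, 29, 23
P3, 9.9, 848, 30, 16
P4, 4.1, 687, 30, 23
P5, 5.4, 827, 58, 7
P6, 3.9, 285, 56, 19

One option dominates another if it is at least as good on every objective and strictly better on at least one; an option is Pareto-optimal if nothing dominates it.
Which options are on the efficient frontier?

P1, P3, P5, P6

P1: not dominated (best defect rate).
P2: dominated by P1 (defect rate 2.3≤3.4, capacity 721≥459, unit cost 26≤29, lead time 21≤23).
P3: not dominated (best capacity).
P4: dominated by P1 (defect rate 2.3≤4.1, capacity 721≥687, unit cost 26≤30, lead time 21≤23).
P5: not dominated (best lead time).
P6: not dominated.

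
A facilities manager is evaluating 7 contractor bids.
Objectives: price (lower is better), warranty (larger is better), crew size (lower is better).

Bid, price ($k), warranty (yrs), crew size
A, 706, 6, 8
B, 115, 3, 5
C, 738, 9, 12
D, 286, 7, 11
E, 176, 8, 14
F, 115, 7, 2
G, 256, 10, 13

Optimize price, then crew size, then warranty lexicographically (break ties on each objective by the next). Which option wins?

F

First minimize price: best is 115, kept {B, F}.
Then minimize crew size: best is 2, kept {F}.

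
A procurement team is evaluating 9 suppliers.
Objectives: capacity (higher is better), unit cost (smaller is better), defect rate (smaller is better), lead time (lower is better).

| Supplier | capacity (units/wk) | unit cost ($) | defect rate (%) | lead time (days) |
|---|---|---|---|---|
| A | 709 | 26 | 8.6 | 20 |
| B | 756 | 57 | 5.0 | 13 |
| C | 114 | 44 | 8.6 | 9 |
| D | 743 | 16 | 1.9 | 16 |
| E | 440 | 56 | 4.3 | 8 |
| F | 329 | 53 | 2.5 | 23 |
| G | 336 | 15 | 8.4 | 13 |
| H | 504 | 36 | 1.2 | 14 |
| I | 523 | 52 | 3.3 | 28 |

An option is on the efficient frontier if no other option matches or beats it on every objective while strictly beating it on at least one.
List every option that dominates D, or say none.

none

A: worse on capacity (709 vs 743).
B: worse on unit cost (57 vs 16).
C: worse on capacity (114 vs 743).
E: worse on capacity (440 vs 743).
F: worse on capacity (329 vs 743).
G: worse on capacity (336 vs 743).
H: worse on capacity (504 vs 743).
I: worse on capacity (523 vs 743).
No option dominates D.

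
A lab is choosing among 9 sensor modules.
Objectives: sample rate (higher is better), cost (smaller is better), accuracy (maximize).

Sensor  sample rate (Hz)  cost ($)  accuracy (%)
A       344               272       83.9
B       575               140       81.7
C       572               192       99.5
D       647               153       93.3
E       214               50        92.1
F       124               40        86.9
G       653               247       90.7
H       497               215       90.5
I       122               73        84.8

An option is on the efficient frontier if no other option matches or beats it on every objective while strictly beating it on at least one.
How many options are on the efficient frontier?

A: dominated by C (sample rate 572≥344, cost 192≤272, accuracy 99.5≥83.9).
B: not dominated.
C: not dominated (best accuracy).
D: not dominated.
E: not dominated.
F: not dominated (best cost).
G: not dominated (best sample rate).
H: dominated by C (sample rate 572≥497, cost 192≤215, accuracy 99.5≥90.5).
I: dominated by E (sample rate 214≥122, cost 50≤73, accuracy 92.1≥84.8).
Pareto-optimal: B, C, D, E, F, G → 6.

6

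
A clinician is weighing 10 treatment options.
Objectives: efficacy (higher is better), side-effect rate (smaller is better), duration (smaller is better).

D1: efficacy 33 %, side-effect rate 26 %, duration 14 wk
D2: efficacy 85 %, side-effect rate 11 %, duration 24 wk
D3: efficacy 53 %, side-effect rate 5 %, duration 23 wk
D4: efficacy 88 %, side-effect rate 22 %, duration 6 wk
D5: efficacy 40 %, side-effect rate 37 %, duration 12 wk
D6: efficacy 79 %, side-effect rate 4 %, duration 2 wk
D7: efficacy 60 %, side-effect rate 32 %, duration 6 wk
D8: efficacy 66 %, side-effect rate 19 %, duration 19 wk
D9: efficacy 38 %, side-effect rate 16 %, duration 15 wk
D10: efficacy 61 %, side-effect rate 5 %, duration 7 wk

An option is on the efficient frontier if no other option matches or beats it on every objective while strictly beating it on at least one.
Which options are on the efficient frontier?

D2, D4, D6

D1: dominated by D4 (efficacy 88≥33, side-effect rate 22≤26, duration 6≤14).
D2: not dominated.
D3: dominated by D6 (efficacy 79≥53, side-effect rate 4≤5, duration 2≤23).
D4: not dominated (best efficacy).
D5: dominated by D4 (efficacy 88≥40, side-effect rate 22≤37, duration 6≤12).
D6: not dominated (best side-effect rate).
D7: dominated by D4 (efficacy 88≥60, side-effect rate 22≤32, duration 6≤6).
D8: dominated by D6 (efficacy 79≥66, side-effect rate 4≤19, duration 2≤19).
D9: dominated by D6 (efficacy 79≥38, side-effect rate 4≤16, duration 2≤15).
D10: dominated by D6 (efficacy 79≥61, side-effect rate 4≤5, duration 2≤7).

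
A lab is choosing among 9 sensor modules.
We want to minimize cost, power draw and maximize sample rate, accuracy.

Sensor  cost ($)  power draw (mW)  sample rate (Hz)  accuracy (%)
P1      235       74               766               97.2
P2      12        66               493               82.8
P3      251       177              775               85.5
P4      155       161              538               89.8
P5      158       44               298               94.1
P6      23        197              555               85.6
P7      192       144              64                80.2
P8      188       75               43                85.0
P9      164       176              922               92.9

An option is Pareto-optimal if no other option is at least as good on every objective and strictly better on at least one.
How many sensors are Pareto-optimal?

P1: not dominated (best accuracy).
P2: not dominated (best cost).
P3: dominated by P9 (cost 164≤251, power draw 176≤177, sample rate 922≥775, accuracy 92.9≥85.5).
P4: not dominated.
P5: not dominated (best power draw).
P6: not dominated.
P7: dominated by P2 (cost 12≤192, power draw 66≤144, sample rate 493≥64, accuracy 82.8≥80.2).
P8: dominated by P5 (cost 158≤188, power draw 44≤75, sample rate 298≥43, accuracy 94.1≥85.0).
P9: not dominated (best sample rate).
Pareto-optimal: P1, P2, P4, P5, P6, P9 → 6.

6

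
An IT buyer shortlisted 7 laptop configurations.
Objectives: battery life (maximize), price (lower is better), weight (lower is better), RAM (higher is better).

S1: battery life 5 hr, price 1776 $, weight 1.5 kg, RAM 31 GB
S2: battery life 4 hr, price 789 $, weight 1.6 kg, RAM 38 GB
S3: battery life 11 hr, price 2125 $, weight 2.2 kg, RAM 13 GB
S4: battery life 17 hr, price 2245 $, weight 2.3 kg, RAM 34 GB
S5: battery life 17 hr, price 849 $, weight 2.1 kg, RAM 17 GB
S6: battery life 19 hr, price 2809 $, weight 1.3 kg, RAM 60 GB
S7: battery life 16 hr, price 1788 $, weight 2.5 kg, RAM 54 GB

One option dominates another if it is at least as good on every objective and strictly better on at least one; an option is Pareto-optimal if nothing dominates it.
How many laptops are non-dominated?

S1: not dominated.
S2: not dominated (best price).
S3: dominated by S5 (battery life 17≥11, price 849≤2125, weight 2.1≤2.2, RAM 17≥13).
S4: not dominated.
S5: not dominated.
S6: not dominated (best battery life).
S7: not dominated.
Pareto-optimal: S1, S2, S4, S5, S6, S7 → 6.

6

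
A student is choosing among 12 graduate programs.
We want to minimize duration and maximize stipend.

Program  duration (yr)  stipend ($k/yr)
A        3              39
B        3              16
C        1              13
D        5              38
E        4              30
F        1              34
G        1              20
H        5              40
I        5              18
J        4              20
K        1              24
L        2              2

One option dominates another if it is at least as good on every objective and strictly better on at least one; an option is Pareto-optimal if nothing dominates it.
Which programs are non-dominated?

A: not dominated.
B: dominated by A (duration 3≤3, stipend 39≥16).
C: dominated by F (duration 1≤1, stipend 34≥13).
D: dominated by A (duration 3≤5, stipend 39≥38).
E: dominated by A (duration 3≤4, stipend 39≥30).
F: not dominated.
G: dominated by F (duration 1≤1, stipend 34≥20).
H: not dominated (best stipend).
I: dominated by A (duration 3≤5, stipend 39≥18).
J: dominated by A (duration 3≤4, stipend 39≥20).
K: dominated by F (duration 1≤1, stipend 34≥24).
L: dominated by C (duration 1≤2, stipend 13≥2).

A, F, H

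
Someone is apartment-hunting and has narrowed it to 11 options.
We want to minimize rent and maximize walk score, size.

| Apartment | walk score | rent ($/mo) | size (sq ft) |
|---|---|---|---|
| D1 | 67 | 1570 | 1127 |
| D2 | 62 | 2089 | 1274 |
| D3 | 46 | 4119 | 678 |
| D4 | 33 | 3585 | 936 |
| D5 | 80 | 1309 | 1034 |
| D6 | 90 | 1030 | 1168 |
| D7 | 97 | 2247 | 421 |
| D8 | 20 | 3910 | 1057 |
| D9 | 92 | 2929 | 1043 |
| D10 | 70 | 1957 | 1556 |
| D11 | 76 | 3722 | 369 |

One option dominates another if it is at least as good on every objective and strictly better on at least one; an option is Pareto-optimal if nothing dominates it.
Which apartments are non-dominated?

D6, D7, D9, D10

D1: dominated by D6 (walk score 90≥67, rent 1030≤1570, size 1168≥1127).
D2: dominated by D10 (walk score 70≥62, rent 1957≤2089, size 1556≥1274).
D3: dominated by D1 (walk score 67≥46, rent 1570≤4119, size 1127≥678).
D4: dominated by D1 (walk score 67≥33, rent 1570≤3585, size 1127≥936).
D5: dominated by D6 (walk score 90≥80, rent 1030≤1309, size 1168≥1034).
D6: not dominated (best rent).
D7: not dominated (best walk score).
D8: dominated by D1 (walk score 67≥20, rent 1570≤3910, size 1127≥1057).
D9: not dominated.
D10: not dominated (best size).
D11: dominated by D5 (walk score 80≥76, rent 1309≤3722, size 1034≥369).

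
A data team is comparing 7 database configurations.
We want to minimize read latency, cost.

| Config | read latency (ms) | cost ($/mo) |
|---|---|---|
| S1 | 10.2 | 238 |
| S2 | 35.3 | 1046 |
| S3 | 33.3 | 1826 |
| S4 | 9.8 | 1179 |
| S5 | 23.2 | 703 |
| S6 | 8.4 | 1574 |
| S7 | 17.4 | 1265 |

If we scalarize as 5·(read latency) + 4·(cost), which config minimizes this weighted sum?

S1: 5·10.2 + 4·238 = 1003.0
S2: 5·35.3 + 4·1046 = 4360.5
S3: 5·33.3 + 4·1826 = 7470.5
S4: 5·9.8 + 4·1179 = 4765.0
S5: 5·23.2 + 4·703 = 2928.0
S6: 5·8.4 + 4·1574 = 6338.0
S7: 5·17.4 + 4·1265 = 5147.0
Lowest: S1 at 1003.0.

S1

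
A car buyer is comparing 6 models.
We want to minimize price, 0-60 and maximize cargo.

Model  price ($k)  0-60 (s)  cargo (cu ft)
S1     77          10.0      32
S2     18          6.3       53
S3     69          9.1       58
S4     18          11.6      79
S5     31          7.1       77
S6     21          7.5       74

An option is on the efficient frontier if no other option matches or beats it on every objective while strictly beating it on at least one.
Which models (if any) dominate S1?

S2: price 18≤77, 0-60 6.3≤10.0, cargo 53≥32 — dominates S1.
S3: price 69≤77, 0-60 9.1≤10.0, cargo 58≥32 — dominates S1.
S5: price 31≤77, 0-60 7.1≤10.0, cargo 77≥32 — dominates S1.
S6: price 21≤77, 0-60 7.5≤10.0, cargo 74≥32 — dominates S1.
Others (S4) are each worse than S1 on at least one objective.

S2, S3, S5, S6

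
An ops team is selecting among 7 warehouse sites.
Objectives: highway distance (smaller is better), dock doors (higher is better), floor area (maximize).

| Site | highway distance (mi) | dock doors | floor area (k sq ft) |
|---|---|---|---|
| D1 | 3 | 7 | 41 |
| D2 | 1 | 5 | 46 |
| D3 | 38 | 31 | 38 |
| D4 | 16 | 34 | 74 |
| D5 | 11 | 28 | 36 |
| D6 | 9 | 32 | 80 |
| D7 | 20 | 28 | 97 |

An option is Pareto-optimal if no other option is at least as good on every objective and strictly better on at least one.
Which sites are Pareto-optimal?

D1: not dominated.
D2: not dominated (best highway distance).
D3: dominated by D4 (highway distance 16≤38, dock doors 34≥31, floor area 74≥38).
D4: not dominated (best dock doors).
D5: dominated by D6 (highway distance 9≤11, dock doors 32≥28, floor area 80≥36).
D6: not dominated.
D7: not dominated (best floor area).

D1, D2, D4, D6, D7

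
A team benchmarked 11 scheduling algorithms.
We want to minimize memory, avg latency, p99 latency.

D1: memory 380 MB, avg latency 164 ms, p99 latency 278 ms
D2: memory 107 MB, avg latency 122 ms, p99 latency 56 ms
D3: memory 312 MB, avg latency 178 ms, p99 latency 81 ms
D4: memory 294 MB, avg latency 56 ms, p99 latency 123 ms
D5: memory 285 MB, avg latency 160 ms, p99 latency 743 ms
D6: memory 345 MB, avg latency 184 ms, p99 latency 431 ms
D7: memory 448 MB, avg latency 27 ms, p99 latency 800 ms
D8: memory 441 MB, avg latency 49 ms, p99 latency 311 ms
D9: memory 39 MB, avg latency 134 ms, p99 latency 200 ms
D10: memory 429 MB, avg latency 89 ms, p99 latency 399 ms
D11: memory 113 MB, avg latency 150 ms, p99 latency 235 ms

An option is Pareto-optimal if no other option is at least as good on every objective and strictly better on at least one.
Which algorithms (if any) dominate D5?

D2, D9, D11

D2: memory 107≤285, avg latency 122≤160, p99 latency 56≤743 — dominates D5.
D9: memory 39≤285, avg latency 134≤160, p99 latency 200≤743 — dominates D5.
D11: memory 113≤285, avg latency 150≤160, p99 latency 235≤743 — dominates D5.
Others (D1, D3, D4, D6, D7, D8, D10) are each worse than D5 on at least one objective.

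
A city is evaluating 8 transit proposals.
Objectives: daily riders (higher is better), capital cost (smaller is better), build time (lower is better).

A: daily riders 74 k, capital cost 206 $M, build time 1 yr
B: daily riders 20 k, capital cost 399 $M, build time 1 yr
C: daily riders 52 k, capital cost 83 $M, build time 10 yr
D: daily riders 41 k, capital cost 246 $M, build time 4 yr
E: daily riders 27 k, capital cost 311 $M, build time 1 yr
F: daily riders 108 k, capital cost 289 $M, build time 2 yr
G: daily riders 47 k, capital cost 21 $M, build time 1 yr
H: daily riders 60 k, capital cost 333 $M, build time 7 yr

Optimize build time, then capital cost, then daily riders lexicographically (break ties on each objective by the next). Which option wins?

G

First minimize build time: best is 1, kept {A, B, E, G}.
Then minimize capital cost: best is 21, kept {G}.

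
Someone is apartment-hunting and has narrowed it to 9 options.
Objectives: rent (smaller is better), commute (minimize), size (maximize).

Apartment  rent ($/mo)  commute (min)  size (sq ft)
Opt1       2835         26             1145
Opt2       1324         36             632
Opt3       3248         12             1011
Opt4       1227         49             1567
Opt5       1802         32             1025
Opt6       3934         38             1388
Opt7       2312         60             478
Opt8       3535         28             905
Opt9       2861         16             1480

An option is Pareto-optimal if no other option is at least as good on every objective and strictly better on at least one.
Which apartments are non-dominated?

Opt1, Opt2, Opt3, Opt4, Opt5, Opt9

Opt1: not dominated.
Opt2: not dominated.
Opt3: not dominated (best commute).
Opt4: not dominated (best rent).
Opt5: not dominated.
Opt6: dominated by Opt9 (rent 2861≤3934, commute 16≤38, size 1480≥1388).
Opt7: dominated by Opt2 (rent 1324≤2312, commute 36≤60, size 632≥478).
Opt8: dominated by Opt1 (rent 2835≤3535, commute 26≤28, size 1145≥905).
Opt9: not dominated.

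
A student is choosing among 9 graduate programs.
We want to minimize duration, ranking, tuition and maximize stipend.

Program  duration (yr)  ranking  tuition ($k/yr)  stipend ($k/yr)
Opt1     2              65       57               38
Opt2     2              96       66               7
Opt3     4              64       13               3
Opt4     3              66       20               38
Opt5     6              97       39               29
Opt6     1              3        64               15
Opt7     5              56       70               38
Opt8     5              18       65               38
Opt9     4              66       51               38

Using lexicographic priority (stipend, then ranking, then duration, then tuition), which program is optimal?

Opt8

First maximize stipend: best is 38, kept {Opt1, Opt4, Opt7, Opt8, Opt9}.
Then minimize ranking: best is 18, kept {Opt8}.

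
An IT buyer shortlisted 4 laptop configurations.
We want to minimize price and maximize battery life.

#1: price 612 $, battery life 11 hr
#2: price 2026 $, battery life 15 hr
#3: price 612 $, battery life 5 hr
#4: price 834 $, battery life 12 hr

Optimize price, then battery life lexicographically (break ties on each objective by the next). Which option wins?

First minimize price: best is 612, kept {#1, #3}.
Then maximize battery life: best is 11, kept {#1}.

#1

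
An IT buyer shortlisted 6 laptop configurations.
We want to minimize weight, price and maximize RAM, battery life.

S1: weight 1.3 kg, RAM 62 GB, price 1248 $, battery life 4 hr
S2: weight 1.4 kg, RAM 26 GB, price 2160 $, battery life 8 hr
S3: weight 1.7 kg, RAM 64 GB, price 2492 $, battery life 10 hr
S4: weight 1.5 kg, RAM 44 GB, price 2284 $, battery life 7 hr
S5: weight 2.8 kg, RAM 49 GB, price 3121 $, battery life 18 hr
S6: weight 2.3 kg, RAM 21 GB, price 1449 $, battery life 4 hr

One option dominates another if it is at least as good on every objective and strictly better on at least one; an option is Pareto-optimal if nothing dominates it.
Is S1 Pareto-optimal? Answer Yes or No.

Yes

S2: worse on weight (1.4 vs 1.3).
S3: worse on weight (1.7 vs 1.3).
S4: worse on weight (1.5 vs 1.3).
S5: worse on weight (2.8 vs 1.3).
S6: worse on weight (2.3 vs 1.3).
No option is at least as good as S1 on every objective and strictly better on one.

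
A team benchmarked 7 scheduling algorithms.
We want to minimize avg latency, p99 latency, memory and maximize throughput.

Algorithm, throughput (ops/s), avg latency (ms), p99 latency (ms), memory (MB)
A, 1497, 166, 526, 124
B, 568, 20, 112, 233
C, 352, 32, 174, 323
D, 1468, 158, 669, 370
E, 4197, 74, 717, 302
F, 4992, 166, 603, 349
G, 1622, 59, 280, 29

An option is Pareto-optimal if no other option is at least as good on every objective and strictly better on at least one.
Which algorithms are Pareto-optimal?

A: dominated by G (throughput 1622≥1497, avg latency 59≤166, p99 latency 280≤526, memory 29≤124).
B: not dominated (best avg latency).
C: dominated by B (throughput 568≥352, avg latency 20≤32, p99 latency 112≤174, memory 233≤323).
D: dominated by G (throughput 1622≥1468, avg latency 59≤158, p99 latency 280≤669, memory 29≤370).
E: not dominated.
F: not dominated (best throughput).
G: not dominated (best memory).

B, E, F, G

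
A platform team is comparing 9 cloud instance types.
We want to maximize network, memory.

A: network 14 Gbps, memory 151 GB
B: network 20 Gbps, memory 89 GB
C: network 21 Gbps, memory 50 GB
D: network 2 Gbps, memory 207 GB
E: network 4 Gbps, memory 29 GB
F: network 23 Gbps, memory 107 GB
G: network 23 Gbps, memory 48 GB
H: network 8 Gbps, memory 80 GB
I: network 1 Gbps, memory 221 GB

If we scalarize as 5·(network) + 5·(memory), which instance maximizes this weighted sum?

A: 5·14 + 5·151 = 825
B: 5·20 + 5·89 = 545
C: 5·21 + 5·50 = 355
D: 5·2 + 5·207 = 1045
E: 5·4 + 5·29 = 165
F: 5·23 + 5·107 = 650
G: 5·23 + 5·48 = 355
H: 5·8 + 5·80 = 440
I: 5·1 + 5·221 = 1110
Highest: I at 1110.

I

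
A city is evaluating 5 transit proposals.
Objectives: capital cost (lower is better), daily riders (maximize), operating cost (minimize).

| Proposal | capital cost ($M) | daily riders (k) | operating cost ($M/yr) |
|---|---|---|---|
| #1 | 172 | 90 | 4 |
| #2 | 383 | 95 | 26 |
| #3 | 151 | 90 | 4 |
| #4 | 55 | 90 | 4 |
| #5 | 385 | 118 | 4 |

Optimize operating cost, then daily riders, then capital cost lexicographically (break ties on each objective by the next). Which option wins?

First minimize operating cost: best is 4, kept {#1, #3, #4, #5}.
Then maximize daily riders: best is 118, kept {#5}.

#5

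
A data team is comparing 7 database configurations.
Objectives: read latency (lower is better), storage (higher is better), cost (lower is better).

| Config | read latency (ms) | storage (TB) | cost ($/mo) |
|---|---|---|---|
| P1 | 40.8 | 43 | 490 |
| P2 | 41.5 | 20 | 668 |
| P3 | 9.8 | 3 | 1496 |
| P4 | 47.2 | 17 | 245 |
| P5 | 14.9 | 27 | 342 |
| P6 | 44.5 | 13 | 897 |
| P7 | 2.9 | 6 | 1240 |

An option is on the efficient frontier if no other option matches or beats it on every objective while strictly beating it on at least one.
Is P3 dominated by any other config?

Yes

P7 vs P3: read latency 2.9≤9.8, storage 6≥3, cost 1240≤1496 — P7 is at least as good on every objective and strictly better on at least one, so P7 dominates P3.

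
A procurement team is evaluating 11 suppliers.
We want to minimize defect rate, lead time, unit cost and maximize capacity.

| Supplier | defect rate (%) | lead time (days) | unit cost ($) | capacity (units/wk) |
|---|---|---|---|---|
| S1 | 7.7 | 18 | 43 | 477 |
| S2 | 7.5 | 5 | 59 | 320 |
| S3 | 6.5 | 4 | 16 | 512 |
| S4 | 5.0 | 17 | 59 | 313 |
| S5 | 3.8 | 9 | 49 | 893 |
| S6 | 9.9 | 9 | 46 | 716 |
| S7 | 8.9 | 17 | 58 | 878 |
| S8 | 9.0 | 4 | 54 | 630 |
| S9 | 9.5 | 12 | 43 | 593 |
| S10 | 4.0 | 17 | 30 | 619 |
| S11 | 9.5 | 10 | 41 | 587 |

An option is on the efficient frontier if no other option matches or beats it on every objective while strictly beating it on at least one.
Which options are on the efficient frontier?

S3, S5, S6, S8, S9, S10, S11

S1: dominated by S3 (defect rate 6.5≤7.7, lead time 4≤18, unit cost 16≤43, capacity 512≥477).
S2: dominated by S3 (defect rate 6.5≤7.5, lead time 4≤5, unit cost 16≤59, capacity 512≥320).
S3: not dominated (best unit cost).
S4: dominated by S5 (defect rate 3.8≤5.0, lead time 9≤17, unit cost 49≤59, capacity 893≥313).
S5: not dominated (best defect rate).
S6: not dominated.
S7: dominated by S5 (defect rate 3.8≤8.9, lead time 9≤17, unit cost 49≤58, capacity 893≥878).
S8: not dominated.
S9: not dominated.
S10: not dominated.
S11: not dominated.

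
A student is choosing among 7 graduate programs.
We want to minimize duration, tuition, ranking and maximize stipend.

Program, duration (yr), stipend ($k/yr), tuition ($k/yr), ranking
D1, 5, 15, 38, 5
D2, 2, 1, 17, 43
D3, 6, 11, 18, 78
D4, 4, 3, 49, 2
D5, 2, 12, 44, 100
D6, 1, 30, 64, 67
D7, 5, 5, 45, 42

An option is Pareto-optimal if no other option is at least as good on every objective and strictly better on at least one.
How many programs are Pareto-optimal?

D1: not dominated.
D2: not dominated (best tuition).
D3: not dominated.
D4: not dominated (best ranking).
D5: not dominated.
D6: not dominated (best duration).
D7: dominated by D1 (duration 5≤5, stipend 15≥5, tuition 38≤45, ranking 5≤42).
Pareto-optimal: D1, D2, D3, D4, D5, D6 → 6.

6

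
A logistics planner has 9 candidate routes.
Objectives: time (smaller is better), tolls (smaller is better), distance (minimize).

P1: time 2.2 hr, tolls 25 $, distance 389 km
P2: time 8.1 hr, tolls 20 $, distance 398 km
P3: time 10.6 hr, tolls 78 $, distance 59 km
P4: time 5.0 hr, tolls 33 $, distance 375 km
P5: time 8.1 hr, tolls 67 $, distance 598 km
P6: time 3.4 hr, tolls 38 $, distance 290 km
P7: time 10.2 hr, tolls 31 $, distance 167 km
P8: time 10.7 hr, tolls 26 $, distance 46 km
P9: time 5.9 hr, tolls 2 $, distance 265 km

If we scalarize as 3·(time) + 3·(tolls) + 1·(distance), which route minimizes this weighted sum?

P1: 3·2.2 + 3·25 + 1·389 = 470.6
P2: 3·8.1 + 3·20 + 1·398 = 482.3
P3: 3·10.6 + 3·78 + 1·59 = 324.8
P4: 3·5.0 + 3·33 + 1·375 = 489.0
P5: 3·8.1 + 3·67 + 1·598 = 823.3
P6: 3·3.4 + 3·38 + 1·290 = 414.2
P7: 3·10.2 + 3·31 + 1·167 = 290.6
P8: 3·10.7 + 3·26 + 1·46 = 156.1
P9: 3·5.9 + 3·2 + 1·265 = 288.7
Lowest: P8 at 156.1.

P8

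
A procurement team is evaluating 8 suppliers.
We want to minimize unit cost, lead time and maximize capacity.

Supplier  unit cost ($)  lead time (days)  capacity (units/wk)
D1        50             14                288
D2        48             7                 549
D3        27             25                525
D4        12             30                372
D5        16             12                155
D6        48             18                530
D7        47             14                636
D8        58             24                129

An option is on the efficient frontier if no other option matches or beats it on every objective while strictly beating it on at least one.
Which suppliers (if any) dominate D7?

none

D1: worse on unit cost (50 vs 47).
D2: worse on unit cost (48 vs 47).
D3: worse on lead time (25 vs 14).
D4: worse on lead time (30 vs 14).
D5: worse on capacity (155 vs 636).
D6: worse on unit cost (48 vs 47).
D8: worse on unit cost (58 vs 47).
No option dominates D7.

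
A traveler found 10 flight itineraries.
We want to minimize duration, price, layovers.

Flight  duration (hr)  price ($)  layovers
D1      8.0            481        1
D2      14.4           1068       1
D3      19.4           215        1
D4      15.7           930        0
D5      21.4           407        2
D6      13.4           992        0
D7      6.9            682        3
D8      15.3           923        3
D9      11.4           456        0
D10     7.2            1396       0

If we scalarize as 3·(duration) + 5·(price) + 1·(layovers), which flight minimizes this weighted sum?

D3

D1: 3·8.0 + 5·481 + 1·1 = 2430.0
D2: 3·14.4 + 5·1068 + 1·1 = 5384.2
D3: 3·19.4 + 5·215 + 1·1 = 1134.2
D4: 3·15.7 + 5·930 + 1·0 = 4697.1
D5: 3·21.4 + 5·407 + 1·2 = 2101.2
D6: 3·13.4 + 5·992 + 1·0 = 5000.2
D7: 3·6.9 + 5·682 + 1·3 = 3433.7
D8: 3·15.3 + 5·923 + 1·3 = 4663.9
D9: 3·11.4 + 5·456 + 1·0 = 2314.2
D10: 3·7.2 + 5·1396 + 1·0 = 7001.6
Lowest: D3 at 1134.2.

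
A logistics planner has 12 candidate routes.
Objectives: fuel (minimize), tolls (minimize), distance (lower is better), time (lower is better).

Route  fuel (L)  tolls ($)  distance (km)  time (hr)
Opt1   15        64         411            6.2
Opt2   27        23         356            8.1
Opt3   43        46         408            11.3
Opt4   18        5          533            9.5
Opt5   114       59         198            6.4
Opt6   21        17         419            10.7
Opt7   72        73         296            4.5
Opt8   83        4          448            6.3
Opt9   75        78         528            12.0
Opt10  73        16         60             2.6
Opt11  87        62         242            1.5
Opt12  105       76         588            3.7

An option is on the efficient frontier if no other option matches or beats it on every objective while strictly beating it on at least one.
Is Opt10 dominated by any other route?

No

Opt1: worse on tolls (64 vs 16).
Opt2: worse on tolls (23 vs 16).
Opt3: worse on tolls (46 vs 16).
Opt4: worse on distance (533 vs 60).
Opt5: worse on fuel (114 vs 73).
Opt6: worse on tolls (17 vs 16).
Opt7: worse on tolls (73 vs 16).
Opt8: worse on fuel (83 vs 73).
Opt9: worse on fuel (75 vs 73).
Opt11: worse on fuel (87 vs 73).
Opt12: worse on fuel (105 vs 73).
No option is at least as good as Opt10 on every objective and strictly better on one.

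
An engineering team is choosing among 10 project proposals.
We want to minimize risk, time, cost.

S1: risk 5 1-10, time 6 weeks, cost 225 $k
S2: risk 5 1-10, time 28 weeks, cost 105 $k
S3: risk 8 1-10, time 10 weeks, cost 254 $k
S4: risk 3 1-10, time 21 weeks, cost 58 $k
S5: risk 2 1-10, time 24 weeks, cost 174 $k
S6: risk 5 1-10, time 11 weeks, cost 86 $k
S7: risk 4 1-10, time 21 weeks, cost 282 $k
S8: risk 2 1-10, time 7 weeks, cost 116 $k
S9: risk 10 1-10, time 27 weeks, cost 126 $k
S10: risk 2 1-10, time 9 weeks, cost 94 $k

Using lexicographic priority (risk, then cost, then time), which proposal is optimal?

First minimize risk: best is 2, kept {S5, S8, S10}.
Then minimize cost: best is 94, kept {S10}.

S10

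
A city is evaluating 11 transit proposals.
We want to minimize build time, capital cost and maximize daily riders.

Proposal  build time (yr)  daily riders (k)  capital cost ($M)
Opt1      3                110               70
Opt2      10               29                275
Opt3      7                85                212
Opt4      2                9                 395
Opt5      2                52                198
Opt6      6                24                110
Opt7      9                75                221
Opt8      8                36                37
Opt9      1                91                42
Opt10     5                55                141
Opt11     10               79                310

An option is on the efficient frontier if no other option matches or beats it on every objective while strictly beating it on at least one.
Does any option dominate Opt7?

Yes

Opt1 vs Opt7: build time 3≤9, daily riders 110≥75, capital cost 70≤221 — Opt1 is at least as good on every objective and strictly better on at least one, so Opt1 dominates Opt7.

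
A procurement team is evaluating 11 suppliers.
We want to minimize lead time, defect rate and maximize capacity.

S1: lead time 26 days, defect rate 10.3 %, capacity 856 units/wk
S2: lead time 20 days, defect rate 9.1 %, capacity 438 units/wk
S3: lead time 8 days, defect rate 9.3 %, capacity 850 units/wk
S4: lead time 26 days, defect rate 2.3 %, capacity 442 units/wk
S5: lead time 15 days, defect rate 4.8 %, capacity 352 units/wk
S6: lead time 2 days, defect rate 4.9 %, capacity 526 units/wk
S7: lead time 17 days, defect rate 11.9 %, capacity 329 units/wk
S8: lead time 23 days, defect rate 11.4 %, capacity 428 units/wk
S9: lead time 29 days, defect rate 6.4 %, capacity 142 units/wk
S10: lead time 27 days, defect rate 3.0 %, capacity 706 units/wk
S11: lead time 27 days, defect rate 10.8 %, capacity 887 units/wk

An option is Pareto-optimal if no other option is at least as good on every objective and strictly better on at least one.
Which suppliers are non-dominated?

S1, S3, S4, S5, S6, S10, S11

S1: not dominated.
S2: dominated by S6 (lead time 2≤20, defect rate 4.9≤9.1, capacity 526≥438).
S3: not dominated.
S4: not dominated (best defect rate).
S5: not dominated.
S6: not dominated (best lead time).
S7: dominated by S3 (lead time 8≤17, defect rate 9.3≤11.9, capacity 850≥329).
S8: dominated by S2 (lead time 20≤23, defect rate 9.1≤11.4, capacity 438≥428).
S9: dominated by S4 (lead time 26≤29, defect rate 2.3≤6.4, capacity 442≥142).
S10: not dominated.
S11: not dominated (best capacity).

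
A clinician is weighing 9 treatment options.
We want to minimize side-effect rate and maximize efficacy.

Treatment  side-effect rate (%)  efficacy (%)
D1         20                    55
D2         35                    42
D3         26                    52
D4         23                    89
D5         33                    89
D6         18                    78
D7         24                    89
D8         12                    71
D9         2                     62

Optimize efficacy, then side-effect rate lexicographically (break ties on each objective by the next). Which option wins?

First maximize efficacy: best is 89, kept {D4, D5, D7}.
Then minimize side-effect rate: best is 23, kept {D4}.

D4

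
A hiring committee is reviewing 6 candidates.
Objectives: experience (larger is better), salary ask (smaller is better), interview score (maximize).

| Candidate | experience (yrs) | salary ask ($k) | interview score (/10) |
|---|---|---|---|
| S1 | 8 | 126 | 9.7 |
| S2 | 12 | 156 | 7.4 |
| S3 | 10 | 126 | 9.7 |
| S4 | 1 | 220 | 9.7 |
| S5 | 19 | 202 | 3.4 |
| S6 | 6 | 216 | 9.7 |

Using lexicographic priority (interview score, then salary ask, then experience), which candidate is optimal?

First maximize interview score: best is 9.7, kept {S1, S3, S4, S6}.
Then minimize salary ask: best is 126, kept {S1, S3}.
Then maximize experience: best is 10, kept {S3}.

S3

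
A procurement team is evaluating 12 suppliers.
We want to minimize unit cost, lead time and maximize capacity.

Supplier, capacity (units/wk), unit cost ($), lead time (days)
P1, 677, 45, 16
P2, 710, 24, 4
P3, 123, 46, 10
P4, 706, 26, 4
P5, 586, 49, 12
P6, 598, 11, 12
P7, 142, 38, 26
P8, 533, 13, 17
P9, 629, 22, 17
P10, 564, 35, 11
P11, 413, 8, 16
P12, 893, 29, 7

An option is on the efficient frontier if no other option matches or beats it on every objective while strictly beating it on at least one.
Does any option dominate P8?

Yes

P6 vs P8: capacity 598≥533, unit cost 11≤13, lead time 12≤17 — P6 is at least as good on every objective and strictly better on at least one, so P6 dominates P8.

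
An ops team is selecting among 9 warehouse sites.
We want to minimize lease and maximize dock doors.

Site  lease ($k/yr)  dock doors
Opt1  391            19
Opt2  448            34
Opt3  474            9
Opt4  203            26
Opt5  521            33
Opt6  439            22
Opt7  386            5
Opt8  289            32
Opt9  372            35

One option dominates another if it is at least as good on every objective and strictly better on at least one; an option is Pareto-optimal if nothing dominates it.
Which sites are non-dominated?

Opt1: dominated by Opt4 (lease 203≤391, dock doors 26≥19).
Opt2: dominated by Opt9 (lease 372≤448, dock doors 35≥34).
Opt3: dominated by Opt1 (lease 391≤474, dock doors 19≥9).
Opt4: not dominated (best lease).
Opt5: dominated by Opt2 (lease 448≤521, dock doors 34≥33).
Opt6: dominated by Opt4 (lease 203≤439, dock doors 26≥22).
Opt7: dominated by Opt4 (lease 203≤386, dock doors 26≥5).
Opt8: not dominated.
Opt9: not dominated (best dock doors).

Opt4, Opt8, Opt9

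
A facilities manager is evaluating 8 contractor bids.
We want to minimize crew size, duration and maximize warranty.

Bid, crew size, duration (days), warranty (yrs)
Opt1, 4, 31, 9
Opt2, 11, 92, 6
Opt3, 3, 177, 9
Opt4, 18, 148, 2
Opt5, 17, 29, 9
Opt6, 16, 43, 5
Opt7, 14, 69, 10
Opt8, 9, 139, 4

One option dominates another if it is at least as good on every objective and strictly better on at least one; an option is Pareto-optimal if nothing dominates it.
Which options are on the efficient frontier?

Opt1, Opt3, Opt5, Opt7

Opt1: not dominated.
Opt2: dominated by Opt1 (crew size 4≤11, duration 31≤92, warranty 9≥6).
Opt3: not dominated (best crew size).
Opt4: dominated by Opt1 (crew size 4≤18, duration 31≤148, warranty 9≥2).
Opt5: not dominated (best duration).
Opt6: dominated by Opt1 (crew size 4≤16, duration 31≤43, warranty 9≥5).
Opt7: not dominated (best warranty).
Opt8: dominated by Opt1 (crew size 4≤9, duration 31≤139, warranty 9≥4).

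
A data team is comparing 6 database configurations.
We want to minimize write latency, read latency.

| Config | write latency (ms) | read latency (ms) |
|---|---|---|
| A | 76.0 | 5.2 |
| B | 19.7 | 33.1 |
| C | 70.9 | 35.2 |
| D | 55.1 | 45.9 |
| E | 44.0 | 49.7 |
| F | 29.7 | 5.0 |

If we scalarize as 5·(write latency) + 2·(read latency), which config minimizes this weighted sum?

F

A: 5·76.0 + 2·5.2 = 390.4
B: 5·19.7 + 2·33.1 = 164.7
C: 5·70.9 + 2·35.2 = 424.9
D: 5·55.1 + 2·45.9 = 367.3
E: 5·44.0 + 2·49.7 = 319.4
F: 5·29.7 + 2·5.0 = 158.5
Lowest: F at 158.5.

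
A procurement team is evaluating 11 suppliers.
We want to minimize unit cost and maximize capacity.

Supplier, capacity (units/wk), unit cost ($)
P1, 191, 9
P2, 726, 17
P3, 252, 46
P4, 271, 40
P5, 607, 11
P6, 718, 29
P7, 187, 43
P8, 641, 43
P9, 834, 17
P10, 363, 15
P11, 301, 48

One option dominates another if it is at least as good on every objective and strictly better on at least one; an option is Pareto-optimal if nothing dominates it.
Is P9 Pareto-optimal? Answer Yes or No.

P1: worse on capacity (191 vs 834).
P2: worse on capacity (726 vs 834).
P3: worse on capacity (252 vs 834).
P4: worse on capacity (271 vs 834).
P5: worse on capacity (607 vs 834).
P6: worse on capacity (718 vs 834).
P7: worse on capacity (187 vs 834).
P8: worse on capacity (641 vs 834).
P10: worse on capacity (363 vs 834).
P11: worse on capacity (301 vs 834).
No option is at least as good as P9 on every objective and strictly better on one.

Yes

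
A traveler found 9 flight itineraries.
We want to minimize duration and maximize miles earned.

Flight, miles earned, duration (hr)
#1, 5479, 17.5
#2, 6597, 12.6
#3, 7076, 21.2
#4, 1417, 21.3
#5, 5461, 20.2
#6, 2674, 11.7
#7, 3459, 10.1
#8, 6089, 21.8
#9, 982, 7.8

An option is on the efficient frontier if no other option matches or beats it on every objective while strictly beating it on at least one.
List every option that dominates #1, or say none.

#2: miles earned 6597≥5479, duration 12.6≤17.5 — dominates #1.
Others (#3, #4, #5, #6, #7, #8, #9) are each worse than #1 on at least one objective.

#2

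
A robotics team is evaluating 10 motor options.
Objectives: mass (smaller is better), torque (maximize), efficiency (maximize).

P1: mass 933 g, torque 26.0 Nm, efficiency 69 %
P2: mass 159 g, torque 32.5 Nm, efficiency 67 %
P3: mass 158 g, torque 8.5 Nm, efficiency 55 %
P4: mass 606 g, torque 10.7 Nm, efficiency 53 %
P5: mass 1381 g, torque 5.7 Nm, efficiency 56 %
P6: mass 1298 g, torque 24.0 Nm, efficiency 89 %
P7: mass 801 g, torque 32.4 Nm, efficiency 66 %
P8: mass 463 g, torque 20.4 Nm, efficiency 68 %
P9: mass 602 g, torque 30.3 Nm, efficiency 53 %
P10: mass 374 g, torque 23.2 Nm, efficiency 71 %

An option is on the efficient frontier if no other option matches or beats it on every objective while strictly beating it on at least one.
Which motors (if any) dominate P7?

P2: mass 159≤801, torque 32.5≥32.4, efficiency 67≥66 — dominates P7.
Others (P1, P3, P4, P5, P6, P8, P9, P10) are each worse than P7 on at least one objective.

P2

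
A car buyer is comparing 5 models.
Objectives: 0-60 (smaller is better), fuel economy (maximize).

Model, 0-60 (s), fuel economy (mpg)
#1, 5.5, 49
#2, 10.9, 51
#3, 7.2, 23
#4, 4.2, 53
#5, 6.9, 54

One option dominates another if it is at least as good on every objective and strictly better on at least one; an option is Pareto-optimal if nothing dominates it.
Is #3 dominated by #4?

Yes

#4 vs #3: 0-60 4.2≤7.2, fuel economy 53≥23 — #4 is at least as good on every objective with at least one strict improvement.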